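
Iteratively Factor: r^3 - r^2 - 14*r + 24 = (r - 2)*(r^2 + r - 12) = (r - 3)*(r - 2)*(r + 4)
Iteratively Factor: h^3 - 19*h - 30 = (h - 5)*(h^2 + 5*h + 6) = (h - 5)*(h + 2)*(h + 3)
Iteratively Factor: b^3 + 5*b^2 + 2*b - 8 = (b + 4)*(b^2 + b - 2) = (b + 2)*(b + 4)*(b - 1)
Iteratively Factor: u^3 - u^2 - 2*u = (u)*(u^2 - u - 2) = u*(u - 2)*(u + 1)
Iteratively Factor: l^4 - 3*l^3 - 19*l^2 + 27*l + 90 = (l + 3)*(l^3 - 6*l^2 - l + 30) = (l - 3)*(l + 3)*(l^2 - 3*l - 10) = (l - 5)*(l - 3)*(l + 3)*(l + 2)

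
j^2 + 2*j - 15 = (j - 3)*(j + 5)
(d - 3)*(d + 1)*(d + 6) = d^3 + 4*d^2 - 15*d - 18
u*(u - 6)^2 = u^3 - 12*u^2 + 36*u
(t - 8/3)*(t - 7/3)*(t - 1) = t^3 - 6*t^2 + 101*t/9 - 56/9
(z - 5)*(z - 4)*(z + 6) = z^3 - 3*z^2 - 34*z + 120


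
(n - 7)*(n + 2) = n^2 - 5*n - 14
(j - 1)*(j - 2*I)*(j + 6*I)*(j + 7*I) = j^4 - j^3 + 11*I*j^3 - 16*j^2 - 11*I*j^2 + 16*j + 84*I*j - 84*I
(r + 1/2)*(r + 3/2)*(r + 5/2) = r^3 + 9*r^2/2 + 23*r/4 + 15/8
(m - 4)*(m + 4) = m^2 - 16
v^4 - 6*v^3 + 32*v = v*(v - 4)^2*(v + 2)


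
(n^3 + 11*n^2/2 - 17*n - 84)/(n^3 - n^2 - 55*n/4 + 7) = 2*(n + 6)/(2*n - 1)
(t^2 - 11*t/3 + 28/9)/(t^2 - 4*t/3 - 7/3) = (t - 4/3)/(t + 1)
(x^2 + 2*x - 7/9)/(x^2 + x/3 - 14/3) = (x - 1/3)/(x - 2)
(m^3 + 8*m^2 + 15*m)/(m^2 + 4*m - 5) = m*(m + 3)/(m - 1)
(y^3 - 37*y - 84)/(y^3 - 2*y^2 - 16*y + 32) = (y^2 - 4*y - 21)/(y^2 - 6*y + 8)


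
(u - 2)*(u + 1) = u^2 - u - 2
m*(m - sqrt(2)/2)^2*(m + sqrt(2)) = m^4 - 3*m^2/2 + sqrt(2)*m/2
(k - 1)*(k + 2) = k^2 + k - 2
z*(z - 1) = z^2 - z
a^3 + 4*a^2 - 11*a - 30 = (a - 3)*(a + 2)*(a + 5)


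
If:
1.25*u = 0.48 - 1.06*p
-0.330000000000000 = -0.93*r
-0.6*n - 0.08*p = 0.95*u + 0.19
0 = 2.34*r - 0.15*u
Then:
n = -8.27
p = -6.07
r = 0.35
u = 5.54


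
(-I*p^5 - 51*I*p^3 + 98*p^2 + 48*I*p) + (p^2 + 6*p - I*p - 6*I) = -I*p^5 - 51*I*p^3 + 99*p^2 + 6*p + 47*I*p - 6*I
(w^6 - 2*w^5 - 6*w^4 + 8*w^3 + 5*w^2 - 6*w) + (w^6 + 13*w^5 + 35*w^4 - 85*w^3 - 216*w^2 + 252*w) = 2*w^6 + 11*w^5 + 29*w^4 - 77*w^3 - 211*w^2 + 246*w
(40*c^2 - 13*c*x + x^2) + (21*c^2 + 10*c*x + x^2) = 61*c^2 - 3*c*x + 2*x^2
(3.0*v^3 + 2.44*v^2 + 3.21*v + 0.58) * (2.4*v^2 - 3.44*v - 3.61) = 7.2*v^5 - 4.464*v^4 - 11.5196*v^3 - 18.4588*v^2 - 13.5833*v - 2.0938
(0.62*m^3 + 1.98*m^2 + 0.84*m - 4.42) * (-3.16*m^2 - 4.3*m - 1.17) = -1.9592*m^5 - 8.9228*m^4 - 11.8938*m^3 + 8.0386*m^2 + 18.0232*m + 5.1714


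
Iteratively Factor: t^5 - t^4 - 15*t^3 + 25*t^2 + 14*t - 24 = (t - 1)*(t^4 - 15*t^2 + 10*t + 24) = (t - 1)*(t + 4)*(t^3 - 4*t^2 + t + 6) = (t - 2)*(t - 1)*(t + 4)*(t^2 - 2*t - 3) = (t - 3)*(t - 2)*(t - 1)*(t + 4)*(t + 1)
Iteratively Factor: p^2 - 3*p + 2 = (p - 1)*(p - 2)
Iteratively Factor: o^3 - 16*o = (o)*(o^2 - 16) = o*(o + 4)*(o - 4)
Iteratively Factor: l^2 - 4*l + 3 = (l - 3)*(l - 1)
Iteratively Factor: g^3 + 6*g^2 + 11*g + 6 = (g + 3)*(g^2 + 3*g + 2) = (g + 2)*(g + 3)*(g + 1)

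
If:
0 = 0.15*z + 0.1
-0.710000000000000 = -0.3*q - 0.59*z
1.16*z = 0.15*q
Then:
No Solution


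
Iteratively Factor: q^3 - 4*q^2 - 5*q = (q)*(q^2 - 4*q - 5) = q*(q + 1)*(q - 5)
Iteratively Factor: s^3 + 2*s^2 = (s)*(s^2 + 2*s) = s*(s + 2)*(s)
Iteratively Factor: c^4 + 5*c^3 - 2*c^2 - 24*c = (c - 2)*(c^3 + 7*c^2 + 12*c) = c*(c - 2)*(c^2 + 7*c + 12) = c*(c - 2)*(c + 4)*(c + 3)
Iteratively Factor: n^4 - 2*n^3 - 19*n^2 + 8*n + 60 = (n - 2)*(n^3 - 19*n - 30) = (n - 2)*(n + 3)*(n^2 - 3*n - 10) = (n - 2)*(n + 2)*(n + 3)*(n - 5)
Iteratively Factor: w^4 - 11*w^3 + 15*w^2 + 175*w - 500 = (w - 5)*(w^3 - 6*w^2 - 15*w + 100) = (w - 5)^2*(w^2 - w - 20) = (w - 5)^3*(w + 4)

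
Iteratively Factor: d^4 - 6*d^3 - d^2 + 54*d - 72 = (d - 3)*(d^3 - 3*d^2 - 10*d + 24) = (d - 3)*(d - 2)*(d^2 - d - 12) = (d - 4)*(d - 3)*(d - 2)*(d + 3)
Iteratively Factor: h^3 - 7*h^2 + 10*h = (h - 5)*(h^2 - 2*h) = h*(h - 5)*(h - 2)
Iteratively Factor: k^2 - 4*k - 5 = (k - 5)*(k + 1)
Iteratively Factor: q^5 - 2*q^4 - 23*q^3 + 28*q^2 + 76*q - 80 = (q - 2)*(q^4 - 23*q^2 - 18*q + 40) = (q - 2)*(q + 4)*(q^3 - 4*q^2 - 7*q + 10) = (q - 5)*(q - 2)*(q + 4)*(q^2 + q - 2) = (q - 5)*(q - 2)*(q + 2)*(q + 4)*(q - 1)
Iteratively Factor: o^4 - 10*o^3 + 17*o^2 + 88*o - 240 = (o - 4)*(o^3 - 6*o^2 - 7*o + 60) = (o - 5)*(o - 4)*(o^2 - o - 12) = (o - 5)*(o - 4)*(o + 3)*(o - 4)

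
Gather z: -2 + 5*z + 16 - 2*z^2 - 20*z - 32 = -2*z^2 - 15*z - 18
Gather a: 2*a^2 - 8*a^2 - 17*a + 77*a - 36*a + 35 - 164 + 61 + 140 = -6*a^2 + 24*a + 72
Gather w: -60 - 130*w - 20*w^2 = -20*w^2 - 130*w - 60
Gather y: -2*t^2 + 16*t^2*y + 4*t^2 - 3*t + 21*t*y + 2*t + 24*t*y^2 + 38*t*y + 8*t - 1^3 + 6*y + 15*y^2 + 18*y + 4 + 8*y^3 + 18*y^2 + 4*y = 2*t^2 + 7*t + 8*y^3 + y^2*(24*t + 33) + y*(16*t^2 + 59*t + 28) + 3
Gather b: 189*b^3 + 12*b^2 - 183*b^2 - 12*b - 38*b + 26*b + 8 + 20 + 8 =189*b^3 - 171*b^2 - 24*b + 36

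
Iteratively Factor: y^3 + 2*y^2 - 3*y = (y - 1)*(y^2 + 3*y) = (y - 1)*(y + 3)*(y)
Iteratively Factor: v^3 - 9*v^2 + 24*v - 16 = (v - 4)*(v^2 - 5*v + 4) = (v - 4)*(v - 1)*(v - 4)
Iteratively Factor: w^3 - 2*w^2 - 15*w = (w - 5)*(w^2 + 3*w) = (w - 5)*(w + 3)*(w)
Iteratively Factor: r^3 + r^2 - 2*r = (r)*(r^2 + r - 2) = r*(r - 1)*(r + 2)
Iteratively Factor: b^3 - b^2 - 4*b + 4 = (b + 2)*(b^2 - 3*b + 2) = (b - 1)*(b + 2)*(b - 2)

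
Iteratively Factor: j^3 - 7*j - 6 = (j + 1)*(j^2 - j - 6) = (j + 1)*(j + 2)*(j - 3)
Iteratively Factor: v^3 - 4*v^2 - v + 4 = (v - 1)*(v^2 - 3*v - 4) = (v - 1)*(v + 1)*(v - 4)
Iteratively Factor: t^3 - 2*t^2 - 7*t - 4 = (t + 1)*(t^2 - 3*t - 4) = (t + 1)^2*(t - 4)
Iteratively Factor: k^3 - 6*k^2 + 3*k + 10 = (k - 5)*(k^2 - k - 2) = (k - 5)*(k - 2)*(k + 1)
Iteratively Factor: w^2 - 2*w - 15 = (w + 3)*(w - 5)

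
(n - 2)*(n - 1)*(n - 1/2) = n^3 - 7*n^2/2 + 7*n/2 - 1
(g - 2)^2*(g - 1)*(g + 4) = g^4 - g^3 - 12*g^2 + 28*g - 16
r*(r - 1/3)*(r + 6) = r^3 + 17*r^2/3 - 2*r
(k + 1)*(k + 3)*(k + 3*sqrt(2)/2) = k^3 + 3*sqrt(2)*k^2/2 + 4*k^2 + 3*k + 6*sqrt(2)*k + 9*sqrt(2)/2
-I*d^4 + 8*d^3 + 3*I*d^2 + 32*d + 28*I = (d - 2*I)*(d + 2*I)*(d + 7*I)*(-I*d + 1)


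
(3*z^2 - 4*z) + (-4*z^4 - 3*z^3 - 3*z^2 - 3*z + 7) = -4*z^4 - 3*z^3 - 7*z + 7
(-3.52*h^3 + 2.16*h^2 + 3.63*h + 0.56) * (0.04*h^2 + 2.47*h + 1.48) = -0.1408*h^5 - 8.608*h^4 + 0.2708*h^3 + 12.1853*h^2 + 6.7556*h + 0.8288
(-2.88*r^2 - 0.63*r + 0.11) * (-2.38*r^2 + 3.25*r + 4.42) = 6.8544*r^4 - 7.8606*r^3 - 15.0389*r^2 - 2.4271*r + 0.4862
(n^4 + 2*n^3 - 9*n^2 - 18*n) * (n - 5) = n^5 - 3*n^4 - 19*n^3 + 27*n^2 + 90*n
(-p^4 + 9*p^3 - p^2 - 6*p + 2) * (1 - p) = p^5 - 10*p^4 + 10*p^3 + 5*p^2 - 8*p + 2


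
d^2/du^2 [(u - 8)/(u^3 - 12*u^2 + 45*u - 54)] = 6*(u^3 - 22*u^2 + 148*u - 318)/(u^7 - 30*u^6 + 378*u^5 - 2592*u^4 + 10449*u^3 - 24786*u^2 + 32076*u - 17496)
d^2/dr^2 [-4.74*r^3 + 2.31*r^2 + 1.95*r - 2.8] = 4.62 - 28.44*r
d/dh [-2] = 0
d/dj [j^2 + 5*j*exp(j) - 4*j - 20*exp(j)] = 5*j*exp(j) + 2*j - 15*exp(j) - 4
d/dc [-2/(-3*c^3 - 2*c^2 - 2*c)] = 2*(-9*c^2 - 4*c - 2)/(c^2*(3*c^2 + 2*c + 2)^2)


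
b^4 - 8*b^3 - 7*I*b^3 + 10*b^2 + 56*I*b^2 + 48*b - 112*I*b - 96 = (b - 4)^2*(b - 6*I)*(b - I)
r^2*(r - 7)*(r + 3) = r^4 - 4*r^3 - 21*r^2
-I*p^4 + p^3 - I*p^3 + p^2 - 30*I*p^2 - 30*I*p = p*(p - 5*I)*(p + 6*I)*(-I*p - I)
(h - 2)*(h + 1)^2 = h^3 - 3*h - 2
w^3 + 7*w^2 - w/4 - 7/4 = (w - 1/2)*(w + 1/2)*(w + 7)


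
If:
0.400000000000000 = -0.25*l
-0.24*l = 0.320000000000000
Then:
No Solution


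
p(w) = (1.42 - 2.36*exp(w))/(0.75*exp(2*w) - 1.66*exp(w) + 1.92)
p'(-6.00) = 0.00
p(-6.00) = 0.74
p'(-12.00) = 0.00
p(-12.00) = 0.74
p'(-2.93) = -0.04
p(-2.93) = 0.71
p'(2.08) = 0.56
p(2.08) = -0.48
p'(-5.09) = -0.00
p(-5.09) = 0.74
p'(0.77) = 0.95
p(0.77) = -2.01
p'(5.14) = 0.02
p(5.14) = -0.02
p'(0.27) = -2.37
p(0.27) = -1.62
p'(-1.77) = -0.15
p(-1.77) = 0.61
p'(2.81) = 0.23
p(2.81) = -0.21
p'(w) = (1.42 - 2.36*exp(w))*(-1.5*exp(2*w) + 1.66*exp(w))/(0.75*exp(2*w) - 1.66*exp(w) + 1.92)^2 - 2.36*exp(w)/(0.75*exp(2*w) - 1.66*exp(w) + 1.92) = (1.77*exp(2*w) - 2.13*exp(w) - 2.174)*exp(w)/(0.5625*exp(4*w) - 2.49*exp(3*w) + 5.6356*exp(2*w) - 6.3744*exp(w) + 3.6864)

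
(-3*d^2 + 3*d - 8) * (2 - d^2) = 3*d^4 - 3*d^3 + 2*d^2 + 6*d - 16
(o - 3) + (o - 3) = 2*o - 6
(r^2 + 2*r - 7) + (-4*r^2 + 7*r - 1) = -3*r^2 + 9*r - 8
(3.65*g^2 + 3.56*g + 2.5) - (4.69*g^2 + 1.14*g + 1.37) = -1.04*g^2 + 2.42*g + 1.13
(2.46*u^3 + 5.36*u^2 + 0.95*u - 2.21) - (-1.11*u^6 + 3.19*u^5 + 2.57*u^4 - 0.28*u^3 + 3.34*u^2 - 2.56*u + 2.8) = 1.11*u^6 - 3.19*u^5 - 2.57*u^4 + 2.74*u^3 + 2.02*u^2 + 3.51*u - 5.01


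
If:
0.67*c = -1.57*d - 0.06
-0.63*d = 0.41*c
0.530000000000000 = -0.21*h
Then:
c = 0.17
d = -0.11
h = -2.52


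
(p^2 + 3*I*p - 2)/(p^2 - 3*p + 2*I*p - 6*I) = (p + I)/(p - 3)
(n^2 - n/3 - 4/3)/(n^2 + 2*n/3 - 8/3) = (n + 1)/(n + 2)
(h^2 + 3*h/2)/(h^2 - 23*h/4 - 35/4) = 2*h*(2*h + 3)/(4*h^2 - 23*h - 35)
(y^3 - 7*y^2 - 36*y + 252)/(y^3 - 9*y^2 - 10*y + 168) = (y + 6)/(y + 4)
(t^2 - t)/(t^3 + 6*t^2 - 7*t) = 1/(t + 7)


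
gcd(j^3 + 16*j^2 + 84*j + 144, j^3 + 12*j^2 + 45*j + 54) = j + 6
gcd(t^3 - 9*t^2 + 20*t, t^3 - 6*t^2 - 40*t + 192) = t - 4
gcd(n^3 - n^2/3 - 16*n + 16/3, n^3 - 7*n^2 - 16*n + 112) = n^2 - 16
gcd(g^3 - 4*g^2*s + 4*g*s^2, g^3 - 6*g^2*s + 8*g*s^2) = -g^2 + 2*g*s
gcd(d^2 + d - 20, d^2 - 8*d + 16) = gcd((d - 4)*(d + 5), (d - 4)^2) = d - 4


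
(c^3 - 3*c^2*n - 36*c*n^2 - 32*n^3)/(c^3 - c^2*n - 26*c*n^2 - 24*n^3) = (c - 8*n)/(c - 6*n)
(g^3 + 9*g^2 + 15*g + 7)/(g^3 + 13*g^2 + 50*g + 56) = (g^2 + 2*g + 1)/(g^2 + 6*g + 8)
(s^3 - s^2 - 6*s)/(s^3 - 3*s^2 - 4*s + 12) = s/(s - 2)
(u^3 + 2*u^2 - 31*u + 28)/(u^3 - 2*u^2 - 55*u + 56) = (u - 4)/(u - 8)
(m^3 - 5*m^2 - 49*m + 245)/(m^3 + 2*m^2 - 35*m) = (m - 7)/m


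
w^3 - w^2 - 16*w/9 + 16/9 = (w - 4/3)*(w - 1)*(w + 4/3)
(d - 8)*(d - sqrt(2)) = d^2 - 8*d - sqrt(2)*d + 8*sqrt(2)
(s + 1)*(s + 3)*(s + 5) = s^3 + 9*s^2 + 23*s + 15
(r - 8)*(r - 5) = r^2 - 13*r + 40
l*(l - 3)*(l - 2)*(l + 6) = l^4 + l^3 - 24*l^2 + 36*l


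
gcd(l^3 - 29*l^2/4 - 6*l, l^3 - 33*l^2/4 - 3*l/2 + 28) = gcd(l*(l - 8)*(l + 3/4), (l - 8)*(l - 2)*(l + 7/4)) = l - 8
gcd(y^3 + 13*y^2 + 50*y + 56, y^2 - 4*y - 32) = y + 4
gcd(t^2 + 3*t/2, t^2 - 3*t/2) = t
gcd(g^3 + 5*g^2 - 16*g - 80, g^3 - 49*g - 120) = g + 5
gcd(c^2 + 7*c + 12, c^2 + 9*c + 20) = c + 4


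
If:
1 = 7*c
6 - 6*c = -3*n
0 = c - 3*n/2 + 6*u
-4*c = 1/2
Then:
No Solution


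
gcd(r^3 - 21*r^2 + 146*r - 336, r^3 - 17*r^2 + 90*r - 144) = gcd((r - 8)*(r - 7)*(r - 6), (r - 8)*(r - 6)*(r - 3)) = r^2 - 14*r + 48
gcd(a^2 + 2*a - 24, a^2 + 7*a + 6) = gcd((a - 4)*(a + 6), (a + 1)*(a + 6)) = a + 6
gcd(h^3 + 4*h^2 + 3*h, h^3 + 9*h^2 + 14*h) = h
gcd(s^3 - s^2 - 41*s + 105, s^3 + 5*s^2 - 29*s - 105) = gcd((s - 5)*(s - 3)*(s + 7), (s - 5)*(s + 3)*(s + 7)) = s^2 + 2*s - 35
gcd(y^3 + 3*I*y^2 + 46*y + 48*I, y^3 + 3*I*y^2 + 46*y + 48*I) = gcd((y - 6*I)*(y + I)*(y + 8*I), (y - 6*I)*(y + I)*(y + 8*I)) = y^3 + 3*I*y^2 + 46*y + 48*I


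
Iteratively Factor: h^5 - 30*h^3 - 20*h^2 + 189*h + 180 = (h - 5)*(h^4 + 5*h^3 - 5*h^2 - 45*h - 36) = (h - 5)*(h - 3)*(h^3 + 8*h^2 + 19*h + 12) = (h - 5)*(h - 3)*(h + 4)*(h^2 + 4*h + 3) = (h - 5)*(h - 3)*(h + 3)*(h + 4)*(h + 1)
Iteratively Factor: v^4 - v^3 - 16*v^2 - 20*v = (v)*(v^3 - v^2 - 16*v - 20) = v*(v + 2)*(v^2 - 3*v - 10) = v*(v - 5)*(v + 2)*(v + 2)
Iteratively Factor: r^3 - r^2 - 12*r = (r)*(r^2 - r - 12) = r*(r + 3)*(r - 4)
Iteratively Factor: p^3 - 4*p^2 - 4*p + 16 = (p - 4)*(p^2 - 4) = (p - 4)*(p + 2)*(p - 2)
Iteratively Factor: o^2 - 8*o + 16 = (o - 4)*(o - 4)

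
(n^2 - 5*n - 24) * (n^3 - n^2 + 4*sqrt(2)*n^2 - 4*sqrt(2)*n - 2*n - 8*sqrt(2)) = n^5 - 6*n^4 + 4*sqrt(2)*n^4 - 24*sqrt(2)*n^3 - 21*n^3 - 84*sqrt(2)*n^2 + 34*n^2 + 48*n + 136*sqrt(2)*n + 192*sqrt(2)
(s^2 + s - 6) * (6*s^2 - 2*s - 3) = 6*s^4 + 4*s^3 - 41*s^2 + 9*s + 18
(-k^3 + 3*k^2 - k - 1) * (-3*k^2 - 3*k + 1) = 3*k^5 - 6*k^4 - 7*k^3 + 9*k^2 + 2*k - 1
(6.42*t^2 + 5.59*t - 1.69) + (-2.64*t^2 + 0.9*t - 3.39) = 3.78*t^2 + 6.49*t - 5.08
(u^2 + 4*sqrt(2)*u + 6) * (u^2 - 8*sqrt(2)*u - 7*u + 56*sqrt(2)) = u^4 - 7*u^3 - 4*sqrt(2)*u^3 - 58*u^2 + 28*sqrt(2)*u^2 - 48*sqrt(2)*u + 406*u + 336*sqrt(2)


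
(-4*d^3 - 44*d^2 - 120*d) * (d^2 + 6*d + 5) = -4*d^5 - 68*d^4 - 404*d^3 - 940*d^2 - 600*d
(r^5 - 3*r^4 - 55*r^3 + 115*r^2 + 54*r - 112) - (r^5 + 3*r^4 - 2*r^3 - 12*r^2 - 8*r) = -6*r^4 - 53*r^3 + 127*r^2 + 62*r - 112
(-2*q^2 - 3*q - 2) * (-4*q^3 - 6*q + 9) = 8*q^5 + 12*q^4 + 20*q^3 - 15*q - 18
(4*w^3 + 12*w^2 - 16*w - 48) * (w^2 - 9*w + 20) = 4*w^5 - 24*w^4 - 44*w^3 + 336*w^2 + 112*w - 960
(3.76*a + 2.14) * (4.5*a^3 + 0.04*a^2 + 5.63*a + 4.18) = 16.92*a^4 + 9.7804*a^3 + 21.2544*a^2 + 27.765*a + 8.9452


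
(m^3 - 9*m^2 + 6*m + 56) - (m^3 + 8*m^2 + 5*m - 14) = -17*m^2 + m + 70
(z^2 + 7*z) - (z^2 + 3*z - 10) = 4*z + 10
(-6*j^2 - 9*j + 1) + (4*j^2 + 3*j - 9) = -2*j^2 - 6*j - 8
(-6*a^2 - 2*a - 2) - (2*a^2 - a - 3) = -8*a^2 - a + 1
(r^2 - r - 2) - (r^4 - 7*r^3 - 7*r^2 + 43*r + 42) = -r^4 + 7*r^3 + 8*r^2 - 44*r - 44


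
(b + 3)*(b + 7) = b^2 + 10*b + 21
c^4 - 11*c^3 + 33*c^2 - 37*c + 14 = (c - 7)*(c - 2)*(c - 1)^2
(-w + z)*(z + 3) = -w*z - 3*w + z^2 + 3*z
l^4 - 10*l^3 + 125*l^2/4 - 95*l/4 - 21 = (l - 4)*(l - 7/2)*(l - 3)*(l + 1/2)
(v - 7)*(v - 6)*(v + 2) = v^3 - 11*v^2 + 16*v + 84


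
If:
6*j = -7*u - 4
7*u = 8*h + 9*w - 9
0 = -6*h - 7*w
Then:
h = -7*w/6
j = w/18 + 5/6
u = -w/21 - 9/7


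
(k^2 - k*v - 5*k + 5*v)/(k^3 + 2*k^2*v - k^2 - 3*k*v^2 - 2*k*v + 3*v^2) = (k - 5)/(k^2 + 3*k*v - k - 3*v)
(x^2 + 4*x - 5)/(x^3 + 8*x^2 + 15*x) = (x - 1)/(x*(x + 3))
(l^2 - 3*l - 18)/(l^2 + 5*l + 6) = (l - 6)/(l + 2)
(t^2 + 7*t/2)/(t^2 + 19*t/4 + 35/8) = 4*t/(4*t + 5)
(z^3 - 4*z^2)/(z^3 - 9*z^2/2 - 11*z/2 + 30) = 2*z^2/(2*z^2 - z - 15)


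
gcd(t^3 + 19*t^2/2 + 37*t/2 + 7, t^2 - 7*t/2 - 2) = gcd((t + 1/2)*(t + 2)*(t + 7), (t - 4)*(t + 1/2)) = t + 1/2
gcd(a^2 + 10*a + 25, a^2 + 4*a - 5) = a + 5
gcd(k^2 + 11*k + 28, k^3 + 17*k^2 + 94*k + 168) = k^2 + 11*k + 28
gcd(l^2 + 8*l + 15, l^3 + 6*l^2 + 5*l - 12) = l + 3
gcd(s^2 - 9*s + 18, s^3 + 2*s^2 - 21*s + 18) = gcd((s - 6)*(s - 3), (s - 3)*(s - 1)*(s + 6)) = s - 3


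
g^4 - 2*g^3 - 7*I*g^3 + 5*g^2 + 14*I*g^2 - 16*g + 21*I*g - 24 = (g - 3)*(g + 1)*(g - 8*I)*(g + I)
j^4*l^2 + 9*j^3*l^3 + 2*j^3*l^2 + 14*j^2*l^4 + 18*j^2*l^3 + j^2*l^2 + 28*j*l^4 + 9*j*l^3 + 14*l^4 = (j + 2*l)*(j + 7*l)*(j*l + l)^2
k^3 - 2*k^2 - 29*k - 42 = (k - 7)*(k + 2)*(k + 3)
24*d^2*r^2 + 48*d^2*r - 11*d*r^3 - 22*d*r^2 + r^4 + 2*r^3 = r*(-8*d + r)*(-3*d + r)*(r + 2)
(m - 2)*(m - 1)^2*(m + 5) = m^4 + m^3 - 15*m^2 + 23*m - 10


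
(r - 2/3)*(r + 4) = r^2 + 10*r/3 - 8/3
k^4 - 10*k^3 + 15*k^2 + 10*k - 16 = (k - 8)*(k - 2)*(k - 1)*(k + 1)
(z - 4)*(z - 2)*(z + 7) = z^3 + z^2 - 34*z + 56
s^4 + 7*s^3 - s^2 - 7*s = s*(s - 1)*(s + 1)*(s + 7)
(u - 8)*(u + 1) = u^2 - 7*u - 8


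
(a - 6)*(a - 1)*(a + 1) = a^3 - 6*a^2 - a + 6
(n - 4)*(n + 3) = n^2 - n - 12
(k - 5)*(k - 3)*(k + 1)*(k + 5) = k^4 - 2*k^3 - 28*k^2 + 50*k + 75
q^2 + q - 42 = (q - 6)*(q + 7)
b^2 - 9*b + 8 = (b - 8)*(b - 1)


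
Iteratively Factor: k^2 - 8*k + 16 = (k - 4)*(k - 4)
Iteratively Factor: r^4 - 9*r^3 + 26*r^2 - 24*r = (r - 2)*(r^3 - 7*r^2 + 12*r) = r*(r - 2)*(r^2 - 7*r + 12) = r*(r - 4)*(r - 2)*(r - 3)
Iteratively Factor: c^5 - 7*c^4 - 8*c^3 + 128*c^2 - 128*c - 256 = (c - 4)*(c^4 - 3*c^3 - 20*c^2 + 48*c + 64) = (c - 4)^2*(c^3 + c^2 - 16*c - 16) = (c - 4)^2*(c + 4)*(c^2 - 3*c - 4) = (c - 4)^2*(c + 1)*(c + 4)*(c - 4)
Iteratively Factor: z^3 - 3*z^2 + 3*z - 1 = (z - 1)*(z^2 - 2*z + 1) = (z - 1)^2*(z - 1)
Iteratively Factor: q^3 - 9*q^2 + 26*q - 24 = (q - 4)*(q^2 - 5*q + 6) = (q - 4)*(q - 2)*(q - 3)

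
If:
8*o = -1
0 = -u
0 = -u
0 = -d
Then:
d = 0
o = -1/8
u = 0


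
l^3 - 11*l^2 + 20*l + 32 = (l - 8)*(l - 4)*(l + 1)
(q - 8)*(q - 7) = q^2 - 15*q + 56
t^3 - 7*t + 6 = (t - 2)*(t - 1)*(t + 3)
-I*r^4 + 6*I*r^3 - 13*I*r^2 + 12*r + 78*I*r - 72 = (r - 6)*(r - 4*I)*(r + 3*I)*(-I*r + 1)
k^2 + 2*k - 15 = (k - 3)*(k + 5)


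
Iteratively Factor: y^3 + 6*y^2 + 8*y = (y)*(y^2 + 6*y + 8) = y*(y + 2)*(y + 4)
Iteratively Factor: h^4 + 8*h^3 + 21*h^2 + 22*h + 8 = (h + 1)*(h^3 + 7*h^2 + 14*h + 8) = (h + 1)*(h + 2)*(h^2 + 5*h + 4) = (h + 1)^2*(h + 2)*(h + 4)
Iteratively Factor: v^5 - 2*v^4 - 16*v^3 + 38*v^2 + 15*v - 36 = (v + 4)*(v^4 - 6*v^3 + 8*v^2 + 6*v - 9) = (v - 3)*(v + 4)*(v^3 - 3*v^2 - v + 3) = (v - 3)^2*(v + 4)*(v^2 - 1) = (v - 3)^2*(v + 1)*(v + 4)*(v - 1)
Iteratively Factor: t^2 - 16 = (t - 4)*(t + 4)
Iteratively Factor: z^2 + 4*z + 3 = (z + 3)*(z + 1)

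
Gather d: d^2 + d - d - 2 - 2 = d^2 - 4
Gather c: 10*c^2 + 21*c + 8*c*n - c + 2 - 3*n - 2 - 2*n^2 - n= 10*c^2 + c*(8*n + 20) - 2*n^2 - 4*n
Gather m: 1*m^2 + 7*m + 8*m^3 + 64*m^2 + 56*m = 8*m^3 + 65*m^2 + 63*m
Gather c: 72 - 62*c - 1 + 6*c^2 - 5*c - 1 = 6*c^2 - 67*c + 70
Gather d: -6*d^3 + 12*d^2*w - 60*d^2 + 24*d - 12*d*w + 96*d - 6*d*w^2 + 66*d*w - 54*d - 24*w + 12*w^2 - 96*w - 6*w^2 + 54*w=-6*d^3 + d^2*(12*w - 60) + d*(-6*w^2 + 54*w + 66) + 6*w^2 - 66*w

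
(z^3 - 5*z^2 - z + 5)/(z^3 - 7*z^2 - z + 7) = (z - 5)/(z - 7)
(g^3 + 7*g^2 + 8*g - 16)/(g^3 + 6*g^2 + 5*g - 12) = (g + 4)/(g + 3)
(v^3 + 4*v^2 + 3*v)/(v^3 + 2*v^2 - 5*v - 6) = v/(v - 2)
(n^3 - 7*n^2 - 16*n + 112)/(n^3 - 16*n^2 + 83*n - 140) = (n + 4)/(n - 5)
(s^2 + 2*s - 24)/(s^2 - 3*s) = (s^2 + 2*s - 24)/(s*(s - 3))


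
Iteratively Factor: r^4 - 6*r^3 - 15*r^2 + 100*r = (r)*(r^3 - 6*r^2 - 15*r + 100) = r*(r - 5)*(r^2 - r - 20) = r*(r - 5)^2*(r + 4)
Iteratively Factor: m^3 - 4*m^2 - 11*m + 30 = (m - 5)*(m^2 + m - 6) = (m - 5)*(m - 2)*(m + 3)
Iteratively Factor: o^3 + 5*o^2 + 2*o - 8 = (o + 4)*(o^2 + o - 2) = (o + 2)*(o + 4)*(o - 1)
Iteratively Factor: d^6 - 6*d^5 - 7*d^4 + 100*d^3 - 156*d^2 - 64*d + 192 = (d - 2)*(d^5 - 4*d^4 - 15*d^3 + 70*d^2 - 16*d - 96) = (d - 3)*(d - 2)*(d^4 - d^3 - 18*d^2 + 16*d + 32) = (d - 3)*(d - 2)^2*(d^3 + d^2 - 16*d - 16) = (d - 3)*(d - 2)^2*(d + 4)*(d^2 - 3*d - 4) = (d - 4)*(d - 3)*(d - 2)^2*(d + 4)*(d + 1)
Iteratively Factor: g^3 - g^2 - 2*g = (g)*(g^2 - g - 2) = g*(g + 1)*(g - 2)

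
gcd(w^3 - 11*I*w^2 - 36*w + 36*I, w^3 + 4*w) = w - 2*I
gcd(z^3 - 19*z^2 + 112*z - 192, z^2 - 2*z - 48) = z - 8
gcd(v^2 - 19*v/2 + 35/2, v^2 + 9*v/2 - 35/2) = v - 5/2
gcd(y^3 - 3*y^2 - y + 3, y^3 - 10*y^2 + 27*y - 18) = y^2 - 4*y + 3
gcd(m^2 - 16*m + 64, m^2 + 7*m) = 1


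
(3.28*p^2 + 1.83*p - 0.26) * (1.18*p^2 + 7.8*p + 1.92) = 3.8704*p^4 + 27.7434*p^3 + 20.2648*p^2 + 1.4856*p - 0.4992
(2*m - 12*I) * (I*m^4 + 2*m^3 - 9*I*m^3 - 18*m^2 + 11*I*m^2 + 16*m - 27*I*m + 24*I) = 2*I*m^5 + 16*m^4 - 18*I*m^4 - 144*m^3 - 2*I*m^3 + 164*m^2 + 162*I*m^2 - 324*m - 144*I*m + 288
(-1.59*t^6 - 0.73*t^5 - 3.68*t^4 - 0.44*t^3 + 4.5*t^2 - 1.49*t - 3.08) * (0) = 0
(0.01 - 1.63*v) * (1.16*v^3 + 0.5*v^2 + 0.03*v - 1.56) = -1.8908*v^4 - 0.8034*v^3 - 0.0439*v^2 + 2.5431*v - 0.0156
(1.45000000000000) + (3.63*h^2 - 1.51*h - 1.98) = 3.63*h^2 - 1.51*h - 0.53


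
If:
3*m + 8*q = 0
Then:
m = -8*q/3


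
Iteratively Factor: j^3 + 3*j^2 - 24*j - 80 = (j + 4)*(j^2 - j - 20) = (j - 5)*(j + 4)*(j + 4)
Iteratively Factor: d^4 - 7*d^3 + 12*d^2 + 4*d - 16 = (d - 4)*(d^3 - 3*d^2 + 4) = (d - 4)*(d + 1)*(d^2 - 4*d + 4) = (d - 4)*(d - 2)*(d + 1)*(d - 2)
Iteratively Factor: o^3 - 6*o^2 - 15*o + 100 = (o - 5)*(o^2 - o - 20) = (o - 5)*(o + 4)*(o - 5)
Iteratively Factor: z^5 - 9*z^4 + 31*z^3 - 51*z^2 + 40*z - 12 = (z - 1)*(z^4 - 8*z^3 + 23*z^2 - 28*z + 12) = (z - 2)*(z - 1)*(z^3 - 6*z^2 + 11*z - 6) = (z - 2)*(z - 1)^2*(z^2 - 5*z + 6) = (z - 2)^2*(z - 1)^2*(z - 3)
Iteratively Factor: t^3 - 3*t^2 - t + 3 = (t + 1)*(t^2 - 4*t + 3) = (t - 1)*(t + 1)*(t - 3)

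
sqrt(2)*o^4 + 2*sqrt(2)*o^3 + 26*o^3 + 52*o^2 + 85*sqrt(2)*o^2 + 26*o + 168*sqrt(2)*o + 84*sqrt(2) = (o + 1)*(o + 6*sqrt(2))*(o + 7*sqrt(2))*(sqrt(2)*o + sqrt(2))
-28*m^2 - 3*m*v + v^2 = (-7*m + v)*(4*m + v)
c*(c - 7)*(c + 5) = c^3 - 2*c^2 - 35*c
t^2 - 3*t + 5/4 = (t - 5/2)*(t - 1/2)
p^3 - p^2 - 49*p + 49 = (p - 7)*(p - 1)*(p + 7)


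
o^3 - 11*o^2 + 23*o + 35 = (o - 7)*(o - 5)*(o + 1)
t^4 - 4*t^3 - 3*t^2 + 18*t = t*(t - 3)^2*(t + 2)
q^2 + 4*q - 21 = (q - 3)*(q + 7)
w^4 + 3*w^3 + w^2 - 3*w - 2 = (w - 1)*(w + 1)^2*(w + 2)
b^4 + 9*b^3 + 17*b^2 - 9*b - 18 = (b - 1)*(b + 1)*(b + 3)*(b + 6)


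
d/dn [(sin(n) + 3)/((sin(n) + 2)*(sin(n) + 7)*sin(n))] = -2*(sin(n)^3 + 9*sin(n)^2 + 27*sin(n) + 21)*cos(n)/((sin(n) + 2)^2*(sin(n) + 7)^2*sin(n)^2)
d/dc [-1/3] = 0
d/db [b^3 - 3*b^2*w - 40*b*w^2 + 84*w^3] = 3*b^2 - 6*b*w - 40*w^2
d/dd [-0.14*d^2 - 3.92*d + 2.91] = -0.28*d - 3.92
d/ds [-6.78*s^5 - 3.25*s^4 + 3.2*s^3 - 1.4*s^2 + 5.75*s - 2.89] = -33.9*s^4 - 13.0*s^3 + 9.6*s^2 - 2.8*s + 5.75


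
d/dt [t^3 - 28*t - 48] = 3*t^2 - 28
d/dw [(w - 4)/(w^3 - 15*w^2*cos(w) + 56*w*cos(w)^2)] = (w*(w^2 - 15*w*cos(w) + 56*cos(w)^2) + (4 - w)*(15*w^2*sin(w) + 3*w^2 - 56*w*sin(2*w) - 30*w*cos(w) + 56*cos(w)^2))/(w^2*(w - 8*cos(w))^2*(w - 7*cos(w))^2)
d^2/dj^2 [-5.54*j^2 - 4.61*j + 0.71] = -11.0800000000000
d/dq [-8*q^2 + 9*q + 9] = 9 - 16*q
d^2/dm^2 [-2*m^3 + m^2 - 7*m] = 2 - 12*m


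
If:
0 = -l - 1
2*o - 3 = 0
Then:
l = -1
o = 3/2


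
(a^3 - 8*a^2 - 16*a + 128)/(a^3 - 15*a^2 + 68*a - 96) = (a + 4)/(a - 3)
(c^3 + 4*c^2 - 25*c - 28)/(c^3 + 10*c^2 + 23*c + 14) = (c - 4)/(c + 2)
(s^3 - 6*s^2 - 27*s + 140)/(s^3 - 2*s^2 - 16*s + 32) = (s^2 - 2*s - 35)/(s^2 + 2*s - 8)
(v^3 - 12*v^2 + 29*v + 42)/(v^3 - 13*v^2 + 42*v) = (v + 1)/v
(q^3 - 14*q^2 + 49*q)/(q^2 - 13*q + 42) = q*(q - 7)/(q - 6)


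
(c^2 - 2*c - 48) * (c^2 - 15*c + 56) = c^4 - 17*c^3 + 38*c^2 + 608*c - 2688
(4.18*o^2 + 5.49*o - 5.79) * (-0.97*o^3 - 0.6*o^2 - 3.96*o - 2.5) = -4.0546*o^5 - 7.8333*o^4 - 14.2305*o^3 - 28.7164*o^2 + 9.2034*o + 14.475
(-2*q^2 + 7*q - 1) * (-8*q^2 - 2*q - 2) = 16*q^4 - 52*q^3 - 2*q^2 - 12*q + 2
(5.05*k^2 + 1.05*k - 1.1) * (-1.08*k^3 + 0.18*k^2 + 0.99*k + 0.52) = -5.454*k^5 - 0.225*k^4 + 6.3765*k^3 + 3.4675*k^2 - 0.543*k - 0.572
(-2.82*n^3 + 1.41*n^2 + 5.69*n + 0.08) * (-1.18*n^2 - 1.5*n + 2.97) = 3.3276*n^5 + 2.5662*n^4 - 17.2046*n^3 - 4.4417*n^2 + 16.7793*n + 0.2376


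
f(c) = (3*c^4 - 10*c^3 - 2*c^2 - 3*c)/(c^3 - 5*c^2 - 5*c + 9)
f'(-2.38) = -3.03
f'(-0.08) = -0.30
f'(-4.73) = 2.32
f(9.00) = 42.38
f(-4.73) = -13.67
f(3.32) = 1.28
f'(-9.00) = 2.77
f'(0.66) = -7.66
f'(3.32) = -3.78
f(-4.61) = -13.39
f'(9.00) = 0.03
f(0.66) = -1.35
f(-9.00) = -24.85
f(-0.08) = 0.02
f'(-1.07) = -9.31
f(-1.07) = 2.31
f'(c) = (-3*c^2 + 10*c + 5)*(3*c^4 - 10*c^3 - 2*c^2 - 3*c)/(c^3 - 5*c^2 - 5*c + 9)^2 + (12*c^3 - 30*c^2 - 4*c - 3)/(c^3 - 5*c^2 - 5*c + 9)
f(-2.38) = -10.85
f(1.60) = 4.05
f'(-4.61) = 2.29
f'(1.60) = -2.20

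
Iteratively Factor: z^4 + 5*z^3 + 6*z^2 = (z)*(z^3 + 5*z^2 + 6*z) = z*(z + 2)*(z^2 + 3*z) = z*(z + 2)*(z + 3)*(z)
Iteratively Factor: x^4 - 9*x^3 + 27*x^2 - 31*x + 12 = (x - 1)*(x^3 - 8*x^2 + 19*x - 12) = (x - 1)^2*(x^2 - 7*x + 12) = (x - 3)*(x - 1)^2*(x - 4)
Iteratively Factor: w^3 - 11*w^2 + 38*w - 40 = (w - 5)*(w^2 - 6*w + 8) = (w - 5)*(w - 4)*(w - 2)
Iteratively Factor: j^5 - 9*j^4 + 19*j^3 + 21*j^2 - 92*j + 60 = (j - 5)*(j^4 - 4*j^3 - j^2 + 16*j - 12) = (j - 5)*(j - 1)*(j^3 - 3*j^2 - 4*j + 12) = (j - 5)*(j - 1)*(j + 2)*(j^2 - 5*j + 6) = (j - 5)*(j - 2)*(j - 1)*(j + 2)*(j - 3)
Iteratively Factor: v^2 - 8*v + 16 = (v - 4)*(v - 4)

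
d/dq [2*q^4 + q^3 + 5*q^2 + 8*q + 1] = 8*q^3 + 3*q^2 + 10*q + 8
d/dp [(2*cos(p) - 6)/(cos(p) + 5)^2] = 2*(cos(p) - 11)*sin(p)/(cos(p) + 5)^3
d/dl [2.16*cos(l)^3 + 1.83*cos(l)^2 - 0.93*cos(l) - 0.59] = (-6.48*cos(l)^2 - 3.66*cos(l) + 0.93)*sin(l)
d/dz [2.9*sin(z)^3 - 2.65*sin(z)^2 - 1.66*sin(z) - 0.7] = (8.7*sin(z)^2 - 5.3*sin(z) - 1.66)*cos(z)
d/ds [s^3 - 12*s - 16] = 3*s^2 - 12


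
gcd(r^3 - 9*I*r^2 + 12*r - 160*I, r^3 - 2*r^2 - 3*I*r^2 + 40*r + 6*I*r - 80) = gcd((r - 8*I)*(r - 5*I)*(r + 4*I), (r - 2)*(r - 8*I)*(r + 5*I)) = r - 8*I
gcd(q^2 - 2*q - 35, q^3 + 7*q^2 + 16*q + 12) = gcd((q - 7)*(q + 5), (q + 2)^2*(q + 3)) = 1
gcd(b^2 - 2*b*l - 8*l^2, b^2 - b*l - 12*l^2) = b - 4*l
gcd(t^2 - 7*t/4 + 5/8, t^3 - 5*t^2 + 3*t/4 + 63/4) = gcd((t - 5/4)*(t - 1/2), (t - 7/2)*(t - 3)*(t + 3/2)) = 1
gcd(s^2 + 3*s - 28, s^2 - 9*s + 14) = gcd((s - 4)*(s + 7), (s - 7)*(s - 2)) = 1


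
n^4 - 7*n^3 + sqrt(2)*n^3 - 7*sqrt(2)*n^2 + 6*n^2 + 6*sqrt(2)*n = n*(n - 6)*(n - 1)*(n + sqrt(2))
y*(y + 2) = y^2 + 2*y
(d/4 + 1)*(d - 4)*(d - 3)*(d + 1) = d^4/4 - d^3/2 - 19*d^2/4 + 8*d + 12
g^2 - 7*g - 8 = (g - 8)*(g + 1)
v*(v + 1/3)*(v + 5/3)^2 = v^4 + 11*v^3/3 + 35*v^2/9 + 25*v/27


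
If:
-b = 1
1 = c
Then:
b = -1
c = 1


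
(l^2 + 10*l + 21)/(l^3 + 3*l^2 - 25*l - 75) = (l + 7)/(l^2 - 25)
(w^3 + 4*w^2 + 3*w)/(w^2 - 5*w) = (w^2 + 4*w + 3)/(w - 5)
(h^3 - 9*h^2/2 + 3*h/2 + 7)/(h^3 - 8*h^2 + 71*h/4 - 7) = 2*(h^2 - h - 2)/(2*h^2 - 9*h + 4)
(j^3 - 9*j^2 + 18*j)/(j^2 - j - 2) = j*(-j^2 + 9*j - 18)/(-j^2 + j + 2)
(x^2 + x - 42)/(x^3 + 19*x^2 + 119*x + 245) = (x - 6)/(x^2 + 12*x + 35)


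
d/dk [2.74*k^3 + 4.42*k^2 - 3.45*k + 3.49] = 8.22*k^2 + 8.84*k - 3.45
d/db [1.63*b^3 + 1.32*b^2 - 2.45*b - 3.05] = 4.89*b^2 + 2.64*b - 2.45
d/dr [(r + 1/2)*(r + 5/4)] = 2*r + 7/4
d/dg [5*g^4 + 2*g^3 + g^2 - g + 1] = 20*g^3 + 6*g^2 + 2*g - 1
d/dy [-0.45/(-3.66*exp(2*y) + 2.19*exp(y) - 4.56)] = (0.9855 - 3.294*exp(y))*exp(y)/(3.66*exp(2*y) - 2.19*exp(y) + 4.56)^2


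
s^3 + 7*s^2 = s^2*(s + 7)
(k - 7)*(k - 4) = k^2 - 11*k + 28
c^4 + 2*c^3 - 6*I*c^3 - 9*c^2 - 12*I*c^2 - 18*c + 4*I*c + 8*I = (c + 2)*(c - 4*I)*(c - I)^2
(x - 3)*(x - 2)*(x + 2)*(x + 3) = x^4 - 13*x^2 + 36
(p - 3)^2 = p^2 - 6*p + 9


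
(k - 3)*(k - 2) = k^2 - 5*k + 6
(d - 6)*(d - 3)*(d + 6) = d^3 - 3*d^2 - 36*d + 108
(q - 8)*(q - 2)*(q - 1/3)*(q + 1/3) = q^4 - 10*q^3 + 143*q^2/9 + 10*q/9 - 16/9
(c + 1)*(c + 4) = c^2 + 5*c + 4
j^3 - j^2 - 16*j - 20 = (j - 5)*(j + 2)^2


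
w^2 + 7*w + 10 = (w + 2)*(w + 5)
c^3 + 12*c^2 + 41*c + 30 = (c + 1)*(c + 5)*(c + 6)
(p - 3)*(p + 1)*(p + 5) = p^3 + 3*p^2 - 13*p - 15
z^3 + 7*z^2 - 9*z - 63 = (z - 3)*(z + 3)*(z + 7)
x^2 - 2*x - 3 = (x - 3)*(x + 1)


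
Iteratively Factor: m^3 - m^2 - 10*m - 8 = (m + 2)*(m^2 - 3*m - 4) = (m + 1)*(m + 2)*(m - 4)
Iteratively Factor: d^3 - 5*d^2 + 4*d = (d)*(d^2 - 5*d + 4) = d*(d - 4)*(d - 1)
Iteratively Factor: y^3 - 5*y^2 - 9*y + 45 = (y - 3)*(y^2 - 2*y - 15) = (y - 3)*(y + 3)*(y - 5)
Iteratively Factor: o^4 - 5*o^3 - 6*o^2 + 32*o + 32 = (o + 2)*(o^3 - 7*o^2 + 8*o + 16) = (o - 4)*(o + 2)*(o^2 - 3*o - 4) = (o - 4)^2*(o + 2)*(o + 1)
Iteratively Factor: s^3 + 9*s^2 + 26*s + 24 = (s + 2)*(s^2 + 7*s + 12) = (s + 2)*(s + 4)*(s + 3)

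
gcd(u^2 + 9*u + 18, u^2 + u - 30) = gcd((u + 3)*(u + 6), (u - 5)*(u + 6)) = u + 6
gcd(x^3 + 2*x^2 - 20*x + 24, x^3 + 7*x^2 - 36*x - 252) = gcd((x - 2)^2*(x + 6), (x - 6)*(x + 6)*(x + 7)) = x + 6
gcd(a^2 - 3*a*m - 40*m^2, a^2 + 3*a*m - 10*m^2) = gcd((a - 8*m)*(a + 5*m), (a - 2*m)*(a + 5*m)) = a + 5*m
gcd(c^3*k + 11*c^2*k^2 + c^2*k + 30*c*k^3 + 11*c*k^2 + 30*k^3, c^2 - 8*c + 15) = 1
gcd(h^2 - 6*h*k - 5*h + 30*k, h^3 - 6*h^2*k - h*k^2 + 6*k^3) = h - 6*k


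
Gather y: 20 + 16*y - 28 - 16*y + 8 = 0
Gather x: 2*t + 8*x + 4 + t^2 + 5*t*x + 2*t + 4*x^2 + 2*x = t^2 + 4*t + 4*x^2 + x*(5*t + 10) + 4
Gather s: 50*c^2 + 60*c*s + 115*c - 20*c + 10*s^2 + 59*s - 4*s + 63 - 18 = 50*c^2 + 95*c + 10*s^2 + s*(60*c + 55) + 45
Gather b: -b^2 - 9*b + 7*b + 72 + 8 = -b^2 - 2*b + 80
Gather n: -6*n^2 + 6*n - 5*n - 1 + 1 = -6*n^2 + n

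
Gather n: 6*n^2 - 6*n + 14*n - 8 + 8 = 6*n^2 + 8*n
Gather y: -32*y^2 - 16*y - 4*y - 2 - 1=-32*y^2 - 20*y - 3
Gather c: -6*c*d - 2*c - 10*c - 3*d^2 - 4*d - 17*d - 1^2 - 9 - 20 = c*(-6*d - 12) - 3*d^2 - 21*d - 30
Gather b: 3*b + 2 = 3*b + 2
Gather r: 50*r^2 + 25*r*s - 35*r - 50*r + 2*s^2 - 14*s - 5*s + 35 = 50*r^2 + r*(25*s - 85) + 2*s^2 - 19*s + 35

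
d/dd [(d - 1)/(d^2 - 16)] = (d^2 - 2*d*(d - 1) - 16)/(d^2 - 16)^2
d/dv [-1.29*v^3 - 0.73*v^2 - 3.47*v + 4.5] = -3.87*v^2 - 1.46*v - 3.47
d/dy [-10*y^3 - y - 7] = -30*y^2 - 1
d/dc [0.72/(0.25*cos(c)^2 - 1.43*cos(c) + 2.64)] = (0.36*cos(c) - 1.0296)*sin(c)/(0.25*cos(c)^2 - 1.43*cos(c) + 2.64)^2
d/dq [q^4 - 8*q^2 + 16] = 4*q*(q^2 - 4)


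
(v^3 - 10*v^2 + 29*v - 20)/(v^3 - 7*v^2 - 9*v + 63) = (v^3 - 10*v^2 + 29*v - 20)/(v^3 - 7*v^2 - 9*v + 63)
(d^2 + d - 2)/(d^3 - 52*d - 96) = (d - 1)/(d^2 - 2*d - 48)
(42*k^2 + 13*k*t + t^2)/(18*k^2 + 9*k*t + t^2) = (7*k + t)/(3*k + t)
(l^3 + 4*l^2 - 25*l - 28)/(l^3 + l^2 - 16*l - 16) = (l + 7)/(l + 4)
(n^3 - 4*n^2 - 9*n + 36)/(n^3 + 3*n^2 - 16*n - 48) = (n - 3)/(n + 4)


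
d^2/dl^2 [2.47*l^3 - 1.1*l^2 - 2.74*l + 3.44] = 14.82*l - 2.2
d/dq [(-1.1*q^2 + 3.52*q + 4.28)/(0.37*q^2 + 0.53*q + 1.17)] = (-1.8854*q^2 - 5.7412*q + 1.85)/(0.1369*q^4 + 0.3922*q^3 + 1.1467*q^2 + 1.2402*q + 1.3689)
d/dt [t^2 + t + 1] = 2*t + 1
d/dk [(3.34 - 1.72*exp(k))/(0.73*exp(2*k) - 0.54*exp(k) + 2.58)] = (1.2556*exp(2*k) - 4.8764*exp(k) - 2.634)*exp(k)/(0.5329*exp(4*k) - 0.7884*exp(3*k) + 4.0584*exp(2*k) - 2.7864*exp(k) + 6.6564)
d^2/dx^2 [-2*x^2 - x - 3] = -4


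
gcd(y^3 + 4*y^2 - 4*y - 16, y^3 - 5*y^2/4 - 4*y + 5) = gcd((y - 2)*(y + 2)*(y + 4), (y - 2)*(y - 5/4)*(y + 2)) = y^2 - 4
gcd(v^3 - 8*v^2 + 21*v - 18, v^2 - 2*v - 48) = 1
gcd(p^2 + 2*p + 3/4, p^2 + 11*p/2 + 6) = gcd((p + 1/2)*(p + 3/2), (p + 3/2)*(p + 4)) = p + 3/2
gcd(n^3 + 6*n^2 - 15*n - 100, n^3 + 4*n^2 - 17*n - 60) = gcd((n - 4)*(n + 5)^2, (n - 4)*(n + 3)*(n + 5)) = n^2 + n - 20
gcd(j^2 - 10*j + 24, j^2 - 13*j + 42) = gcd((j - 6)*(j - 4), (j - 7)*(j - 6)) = j - 6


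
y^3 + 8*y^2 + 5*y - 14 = (y - 1)*(y + 2)*(y + 7)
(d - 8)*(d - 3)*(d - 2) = d^3 - 13*d^2 + 46*d - 48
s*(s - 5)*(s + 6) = s^3 + s^2 - 30*s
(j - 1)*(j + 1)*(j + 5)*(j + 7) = j^4 + 12*j^3 + 34*j^2 - 12*j - 35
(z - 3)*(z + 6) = z^2 + 3*z - 18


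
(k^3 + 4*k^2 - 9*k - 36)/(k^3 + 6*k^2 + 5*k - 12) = (k - 3)/(k - 1)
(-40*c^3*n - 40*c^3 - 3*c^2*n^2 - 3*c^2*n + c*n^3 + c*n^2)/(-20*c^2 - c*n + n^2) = c*(40*c^2*n + 40*c^2 + 3*c*n^2 + 3*c*n - n^3 - n^2)/(20*c^2 + c*n - n^2)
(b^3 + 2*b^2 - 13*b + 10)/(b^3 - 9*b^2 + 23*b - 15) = (b^2 + 3*b - 10)/(b^2 - 8*b + 15)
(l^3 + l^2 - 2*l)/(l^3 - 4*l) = (l - 1)/(l - 2)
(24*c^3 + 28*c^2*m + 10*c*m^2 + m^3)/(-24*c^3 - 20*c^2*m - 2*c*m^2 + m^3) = (-6*c - m)/(6*c - m)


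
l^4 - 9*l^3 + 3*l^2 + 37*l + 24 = (l - 8)*(l - 3)*(l + 1)^2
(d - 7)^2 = d^2 - 14*d + 49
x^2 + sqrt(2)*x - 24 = (x - 3*sqrt(2))*(x + 4*sqrt(2))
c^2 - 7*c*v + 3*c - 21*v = (c + 3)*(c - 7*v)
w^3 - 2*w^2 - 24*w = w*(w - 6)*(w + 4)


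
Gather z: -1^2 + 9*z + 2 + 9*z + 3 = 18*z + 4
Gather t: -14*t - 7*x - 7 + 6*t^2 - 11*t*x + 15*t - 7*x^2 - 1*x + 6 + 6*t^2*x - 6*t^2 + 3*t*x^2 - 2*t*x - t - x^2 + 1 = 6*t^2*x + t*(3*x^2 - 13*x) - 8*x^2 - 8*x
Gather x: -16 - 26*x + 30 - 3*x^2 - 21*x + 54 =-3*x^2 - 47*x + 68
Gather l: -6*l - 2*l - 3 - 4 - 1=-8*l - 8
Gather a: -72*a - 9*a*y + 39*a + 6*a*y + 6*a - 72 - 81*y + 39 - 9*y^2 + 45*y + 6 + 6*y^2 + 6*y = a*(-3*y - 27) - 3*y^2 - 30*y - 27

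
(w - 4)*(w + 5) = w^2 + w - 20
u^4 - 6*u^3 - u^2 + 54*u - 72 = (u - 4)*(u - 3)*(u - 2)*(u + 3)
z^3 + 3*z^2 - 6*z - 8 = (z - 2)*(z + 1)*(z + 4)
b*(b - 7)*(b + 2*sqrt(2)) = b^3 - 7*b^2 + 2*sqrt(2)*b^2 - 14*sqrt(2)*b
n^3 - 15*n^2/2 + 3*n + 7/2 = (n - 7)*(n - 1)*(n + 1/2)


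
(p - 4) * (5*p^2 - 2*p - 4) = 5*p^3 - 22*p^2 + 4*p + 16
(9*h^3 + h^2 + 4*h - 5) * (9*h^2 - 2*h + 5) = 81*h^5 - 9*h^4 + 79*h^3 - 48*h^2 + 30*h - 25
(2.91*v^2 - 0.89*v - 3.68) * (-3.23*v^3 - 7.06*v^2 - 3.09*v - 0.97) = -9.3993*v^5 - 17.6699*v^4 + 9.1779*v^3 + 25.9082*v^2 + 12.2345*v + 3.5696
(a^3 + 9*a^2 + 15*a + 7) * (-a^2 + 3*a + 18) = -a^5 - 6*a^4 + 30*a^3 + 200*a^2 + 291*a + 126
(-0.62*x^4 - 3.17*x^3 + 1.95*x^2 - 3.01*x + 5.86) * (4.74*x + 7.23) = -2.9388*x^5 - 19.5084*x^4 - 13.6761*x^3 - 0.168899999999999*x^2 + 6.0141*x + 42.3678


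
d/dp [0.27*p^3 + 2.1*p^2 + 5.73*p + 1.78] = 0.81*p^2 + 4.2*p + 5.73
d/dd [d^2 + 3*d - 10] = 2*d + 3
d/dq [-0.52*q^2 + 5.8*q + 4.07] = 5.8 - 1.04*q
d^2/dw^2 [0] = 0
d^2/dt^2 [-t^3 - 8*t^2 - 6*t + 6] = -6*t - 16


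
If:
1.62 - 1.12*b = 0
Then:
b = 1.45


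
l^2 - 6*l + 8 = (l - 4)*(l - 2)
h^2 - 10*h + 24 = (h - 6)*(h - 4)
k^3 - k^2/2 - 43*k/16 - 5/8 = (k - 2)*(k + 1/4)*(k + 5/4)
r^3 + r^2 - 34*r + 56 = (r - 4)*(r - 2)*(r + 7)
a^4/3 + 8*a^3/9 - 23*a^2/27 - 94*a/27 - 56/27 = (a/3 + 1/3)*(a - 2)*(a + 4/3)*(a + 7/3)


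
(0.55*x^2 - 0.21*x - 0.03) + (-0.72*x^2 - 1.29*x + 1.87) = -0.17*x^2 - 1.5*x + 1.84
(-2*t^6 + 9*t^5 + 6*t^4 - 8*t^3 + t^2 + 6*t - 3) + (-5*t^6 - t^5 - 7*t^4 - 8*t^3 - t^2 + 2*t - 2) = -7*t^6 + 8*t^5 - t^4 - 16*t^3 + 8*t - 5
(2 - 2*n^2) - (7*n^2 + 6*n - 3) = -9*n^2 - 6*n + 5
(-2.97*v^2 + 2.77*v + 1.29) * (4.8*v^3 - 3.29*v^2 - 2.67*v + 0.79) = -14.256*v^5 + 23.0673*v^4 + 5.0086*v^3 - 13.9863*v^2 - 1.256*v + 1.0191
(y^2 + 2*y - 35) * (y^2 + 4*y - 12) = y^4 + 6*y^3 - 39*y^2 - 164*y + 420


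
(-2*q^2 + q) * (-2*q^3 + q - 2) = 4*q^5 - 2*q^4 - 2*q^3 + 5*q^2 - 2*q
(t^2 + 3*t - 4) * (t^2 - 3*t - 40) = t^4 - 53*t^2 - 108*t + 160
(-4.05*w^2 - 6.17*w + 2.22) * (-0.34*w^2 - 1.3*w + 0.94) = 1.377*w^4 + 7.3628*w^3 + 3.4592*w^2 - 8.6858*w + 2.0868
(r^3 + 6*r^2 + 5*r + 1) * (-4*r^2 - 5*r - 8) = -4*r^5 - 29*r^4 - 58*r^3 - 77*r^2 - 45*r - 8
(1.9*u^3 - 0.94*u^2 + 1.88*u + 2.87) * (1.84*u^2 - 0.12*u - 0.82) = 3.496*u^5 - 1.9576*u^4 + 2.014*u^3 + 5.826*u^2 - 1.886*u - 2.3534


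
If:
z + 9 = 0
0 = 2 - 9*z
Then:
No Solution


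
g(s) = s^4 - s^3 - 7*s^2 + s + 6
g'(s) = 4*s^3 - 3*s^2 - 14*s + 1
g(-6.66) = 1951.68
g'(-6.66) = -1220.46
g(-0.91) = 0.73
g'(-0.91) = 8.24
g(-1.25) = -1.79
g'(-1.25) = 6.00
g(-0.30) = 5.11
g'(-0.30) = 4.82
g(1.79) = -10.11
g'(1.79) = -10.73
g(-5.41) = 810.68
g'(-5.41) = -644.43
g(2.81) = -6.30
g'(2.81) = 26.72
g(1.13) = -1.62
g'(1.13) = -12.88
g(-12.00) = 21450.00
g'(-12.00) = -7175.00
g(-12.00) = 21450.00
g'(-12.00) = -7175.00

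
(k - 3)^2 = k^2 - 6*k + 9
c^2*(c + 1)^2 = c^4 + 2*c^3 + c^2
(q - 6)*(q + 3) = q^2 - 3*q - 18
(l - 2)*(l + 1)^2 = l^3 - 3*l - 2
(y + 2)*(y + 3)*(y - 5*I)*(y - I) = y^4 + 5*y^3 - 6*I*y^3 + y^2 - 30*I*y^2 - 25*y - 36*I*y - 30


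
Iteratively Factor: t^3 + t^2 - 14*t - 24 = (t + 3)*(t^2 - 2*t - 8) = (t + 2)*(t + 3)*(t - 4)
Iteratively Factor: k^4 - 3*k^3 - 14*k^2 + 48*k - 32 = (k - 1)*(k^3 - 2*k^2 - 16*k + 32) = (k - 2)*(k - 1)*(k^2 - 16) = (k - 2)*(k - 1)*(k + 4)*(k - 4)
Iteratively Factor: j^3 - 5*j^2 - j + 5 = (j - 1)*(j^2 - 4*j - 5) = (j - 1)*(j + 1)*(j - 5)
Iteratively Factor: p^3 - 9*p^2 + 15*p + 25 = (p - 5)*(p^2 - 4*p - 5) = (p - 5)^2*(p + 1)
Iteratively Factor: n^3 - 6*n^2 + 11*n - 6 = (n - 1)*(n^2 - 5*n + 6) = (n - 2)*(n - 1)*(n - 3)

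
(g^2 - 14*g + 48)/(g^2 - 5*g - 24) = (g - 6)/(g + 3)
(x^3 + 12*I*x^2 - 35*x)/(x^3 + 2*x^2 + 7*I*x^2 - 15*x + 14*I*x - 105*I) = x*(x + 5*I)/(x^2 + 2*x - 15)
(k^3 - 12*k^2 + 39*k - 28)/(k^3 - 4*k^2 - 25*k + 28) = (k - 4)/(k + 4)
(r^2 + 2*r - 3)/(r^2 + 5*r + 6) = (r - 1)/(r + 2)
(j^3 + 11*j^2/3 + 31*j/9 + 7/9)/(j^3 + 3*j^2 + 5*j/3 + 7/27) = 3*(j + 1)/(3*j + 1)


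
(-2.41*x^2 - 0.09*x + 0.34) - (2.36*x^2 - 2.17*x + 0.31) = -4.77*x^2 + 2.08*x + 0.03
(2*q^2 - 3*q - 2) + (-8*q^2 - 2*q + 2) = -6*q^2 - 5*q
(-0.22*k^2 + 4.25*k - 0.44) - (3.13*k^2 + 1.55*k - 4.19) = -3.35*k^2 + 2.7*k + 3.75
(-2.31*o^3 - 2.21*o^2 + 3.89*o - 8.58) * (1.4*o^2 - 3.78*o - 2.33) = -3.234*o^5 + 5.6378*o^4 + 19.1821*o^3 - 21.5669*o^2 + 23.3687*o + 19.9914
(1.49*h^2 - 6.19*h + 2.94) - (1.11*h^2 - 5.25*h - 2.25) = 0.38*h^2 - 0.94*h + 5.19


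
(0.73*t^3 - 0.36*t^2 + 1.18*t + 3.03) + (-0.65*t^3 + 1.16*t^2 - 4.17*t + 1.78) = 0.08*t^3 + 0.8*t^2 - 2.99*t + 4.81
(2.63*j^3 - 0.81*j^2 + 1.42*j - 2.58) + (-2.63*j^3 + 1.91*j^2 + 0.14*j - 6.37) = 1.1*j^2 + 1.56*j - 8.95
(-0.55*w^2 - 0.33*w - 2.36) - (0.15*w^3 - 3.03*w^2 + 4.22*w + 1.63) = -0.15*w^3 + 2.48*w^2 - 4.55*w - 3.99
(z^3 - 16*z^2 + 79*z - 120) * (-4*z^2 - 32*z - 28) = -4*z^5 + 32*z^4 + 168*z^3 - 1600*z^2 + 1628*z + 3360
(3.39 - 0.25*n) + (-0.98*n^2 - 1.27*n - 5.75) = -0.98*n^2 - 1.52*n - 2.36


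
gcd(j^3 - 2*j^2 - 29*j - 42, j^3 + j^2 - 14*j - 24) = j^2 + 5*j + 6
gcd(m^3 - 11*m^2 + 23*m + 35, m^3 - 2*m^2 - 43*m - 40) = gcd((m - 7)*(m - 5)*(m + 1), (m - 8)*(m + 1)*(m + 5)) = m + 1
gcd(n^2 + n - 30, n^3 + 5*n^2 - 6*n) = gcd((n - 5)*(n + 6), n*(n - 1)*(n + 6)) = n + 6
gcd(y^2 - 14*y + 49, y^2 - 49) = y - 7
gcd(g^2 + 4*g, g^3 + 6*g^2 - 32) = g + 4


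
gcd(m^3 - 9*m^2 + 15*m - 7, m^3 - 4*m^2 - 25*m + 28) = m^2 - 8*m + 7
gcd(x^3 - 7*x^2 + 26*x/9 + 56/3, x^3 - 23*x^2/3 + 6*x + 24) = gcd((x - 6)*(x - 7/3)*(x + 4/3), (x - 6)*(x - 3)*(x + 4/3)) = x^2 - 14*x/3 - 8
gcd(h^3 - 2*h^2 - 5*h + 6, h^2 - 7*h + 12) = h - 3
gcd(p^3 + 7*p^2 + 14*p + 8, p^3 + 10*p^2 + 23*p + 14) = p^2 + 3*p + 2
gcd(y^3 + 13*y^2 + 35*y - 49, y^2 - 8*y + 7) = y - 1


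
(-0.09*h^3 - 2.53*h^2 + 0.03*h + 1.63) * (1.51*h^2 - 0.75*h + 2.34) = -0.1359*h^5 - 3.7528*h^4 + 1.7322*h^3 - 3.4814*h^2 - 1.1523*h + 3.8142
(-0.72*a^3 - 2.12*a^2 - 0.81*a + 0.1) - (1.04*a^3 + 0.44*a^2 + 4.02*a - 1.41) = -1.76*a^3 - 2.56*a^2 - 4.83*a + 1.51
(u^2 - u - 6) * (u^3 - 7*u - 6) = u^5 - u^4 - 13*u^3 + u^2 + 48*u + 36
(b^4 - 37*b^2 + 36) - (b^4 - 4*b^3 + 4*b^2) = 4*b^3 - 41*b^2 + 36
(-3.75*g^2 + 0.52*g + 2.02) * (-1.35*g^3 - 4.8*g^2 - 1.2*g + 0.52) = 5.0625*g^5 + 17.298*g^4 - 0.723000000000001*g^3 - 12.27*g^2 - 2.1536*g + 1.0504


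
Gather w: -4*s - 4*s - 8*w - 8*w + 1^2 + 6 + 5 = -8*s - 16*w + 12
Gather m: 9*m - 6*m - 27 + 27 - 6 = 3*m - 6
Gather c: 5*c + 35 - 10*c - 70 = -5*c - 35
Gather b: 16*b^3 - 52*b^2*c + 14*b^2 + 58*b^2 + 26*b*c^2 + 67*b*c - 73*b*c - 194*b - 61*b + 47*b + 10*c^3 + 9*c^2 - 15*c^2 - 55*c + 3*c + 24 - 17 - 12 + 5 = 16*b^3 + b^2*(72 - 52*c) + b*(26*c^2 - 6*c - 208) + 10*c^3 - 6*c^2 - 52*c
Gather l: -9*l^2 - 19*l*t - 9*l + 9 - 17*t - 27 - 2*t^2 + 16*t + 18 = -9*l^2 + l*(-19*t - 9) - 2*t^2 - t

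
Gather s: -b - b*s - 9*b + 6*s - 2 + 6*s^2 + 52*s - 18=-10*b + 6*s^2 + s*(58 - b) - 20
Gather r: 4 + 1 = 5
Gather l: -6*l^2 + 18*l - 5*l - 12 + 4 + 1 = -6*l^2 + 13*l - 7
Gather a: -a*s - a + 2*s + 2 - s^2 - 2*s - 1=a*(-s - 1) - s^2 + 1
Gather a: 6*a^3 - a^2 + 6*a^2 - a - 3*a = 6*a^3 + 5*a^2 - 4*a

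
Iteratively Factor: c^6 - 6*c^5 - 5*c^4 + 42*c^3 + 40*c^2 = (c + 2)*(c^5 - 8*c^4 + 11*c^3 + 20*c^2) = (c - 5)*(c + 2)*(c^4 - 3*c^3 - 4*c^2) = (c - 5)*(c - 4)*(c + 2)*(c^3 + c^2) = (c - 5)*(c - 4)*(c + 1)*(c + 2)*(c^2) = c*(c - 5)*(c - 4)*(c + 1)*(c + 2)*(c)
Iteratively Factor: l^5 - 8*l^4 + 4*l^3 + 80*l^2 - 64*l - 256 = (l + 2)*(l^4 - 10*l^3 + 24*l^2 + 32*l - 128) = (l - 4)*(l + 2)*(l^3 - 6*l^2 + 32) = (l - 4)^2*(l + 2)*(l^2 - 2*l - 8) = (l - 4)^2*(l + 2)^2*(l - 4)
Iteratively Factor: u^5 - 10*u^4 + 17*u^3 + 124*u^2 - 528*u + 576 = (u - 3)*(u^4 - 7*u^3 - 4*u^2 + 112*u - 192) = (u - 4)*(u - 3)*(u^3 - 3*u^2 - 16*u + 48) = (u - 4)*(u - 3)*(u + 4)*(u^2 - 7*u + 12) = (u - 4)*(u - 3)^2*(u + 4)*(u - 4)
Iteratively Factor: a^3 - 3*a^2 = (a - 3)*(a^2) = a*(a - 3)*(a)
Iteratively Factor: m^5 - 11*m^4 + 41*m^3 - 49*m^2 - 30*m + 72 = (m - 3)*(m^4 - 8*m^3 + 17*m^2 + 2*m - 24) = (m - 3)*(m - 2)*(m^3 - 6*m^2 + 5*m + 12) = (m - 3)^2*(m - 2)*(m^2 - 3*m - 4) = (m - 3)^2*(m - 2)*(m + 1)*(m - 4)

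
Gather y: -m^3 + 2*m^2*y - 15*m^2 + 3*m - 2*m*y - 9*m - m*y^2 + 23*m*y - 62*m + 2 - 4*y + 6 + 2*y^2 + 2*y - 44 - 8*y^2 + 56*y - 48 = -m^3 - 15*m^2 - 68*m + y^2*(-m - 6) + y*(2*m^2 + 21*m + 54) - 84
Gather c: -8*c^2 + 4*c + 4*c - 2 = -8*c^2 + 8*c - 2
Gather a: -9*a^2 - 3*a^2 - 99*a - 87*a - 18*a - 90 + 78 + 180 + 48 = -12*a^2 - 204*a + 216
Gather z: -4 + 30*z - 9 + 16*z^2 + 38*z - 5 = 16*z^2 + 68*z - 18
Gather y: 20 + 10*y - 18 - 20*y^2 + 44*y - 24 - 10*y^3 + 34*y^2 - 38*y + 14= -10*y^3 + 14*y^2 + 16*y - 8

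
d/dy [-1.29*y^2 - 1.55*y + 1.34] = -2.58*y - 1.55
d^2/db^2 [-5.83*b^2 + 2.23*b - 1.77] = -11.6600000000000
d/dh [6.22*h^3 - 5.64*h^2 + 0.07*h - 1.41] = 18.66*h^2 - 11.28*h + 0.07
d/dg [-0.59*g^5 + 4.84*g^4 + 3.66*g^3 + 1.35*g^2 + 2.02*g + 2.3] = -2.95*g^4 + 19.36*g^3 + 10.98*g^2 + 2.7*g + 2.02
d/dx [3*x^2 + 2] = 6*x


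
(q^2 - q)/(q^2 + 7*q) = (q - 1)/(q + 7)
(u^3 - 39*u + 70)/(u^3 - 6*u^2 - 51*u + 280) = (u - 2)/(u - 8)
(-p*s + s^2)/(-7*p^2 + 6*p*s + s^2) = s/(7*p + s)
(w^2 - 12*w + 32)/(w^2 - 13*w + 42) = (w^2 - 12*w + 32)/(w^2 - 13*w + 42)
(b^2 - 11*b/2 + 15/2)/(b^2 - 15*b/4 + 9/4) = 2*(2*b - 5)/(4*b - 3)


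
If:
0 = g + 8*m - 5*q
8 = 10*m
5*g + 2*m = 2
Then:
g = 2/25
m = 4/5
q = 162/125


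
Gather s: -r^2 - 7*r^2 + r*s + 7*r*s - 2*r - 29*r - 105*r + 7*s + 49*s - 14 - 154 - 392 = -8*r^2 - 136*r + s*(8*r + 56) - 560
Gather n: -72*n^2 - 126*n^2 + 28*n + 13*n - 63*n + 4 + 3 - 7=-198*n^2 - 22*n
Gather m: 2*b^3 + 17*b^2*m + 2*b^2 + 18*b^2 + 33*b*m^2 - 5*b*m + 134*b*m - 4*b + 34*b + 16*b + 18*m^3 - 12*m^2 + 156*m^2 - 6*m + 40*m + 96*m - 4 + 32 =2*b^3 + 20*b^2 + 46*b + 18*m^3 + m^2*(33*b + 144) + m*(17*b^2 + 129*b + 130) + 28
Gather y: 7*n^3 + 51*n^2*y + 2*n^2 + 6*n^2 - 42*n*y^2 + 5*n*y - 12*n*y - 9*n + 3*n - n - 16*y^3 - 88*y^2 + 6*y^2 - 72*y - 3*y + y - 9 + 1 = 7*n^3 + 8*n^2 - 7*n - 16*y^3 + y^2*(-42*n - 82) + y*(51*n^2 - 7*n - 74) - 8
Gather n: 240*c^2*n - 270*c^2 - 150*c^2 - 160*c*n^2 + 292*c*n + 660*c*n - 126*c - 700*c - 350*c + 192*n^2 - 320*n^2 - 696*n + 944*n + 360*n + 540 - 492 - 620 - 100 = -420*c^2 - 1176*c + n^2*(-160*c - 128) + n*(240*c^2 + 952*c + 608) - 672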